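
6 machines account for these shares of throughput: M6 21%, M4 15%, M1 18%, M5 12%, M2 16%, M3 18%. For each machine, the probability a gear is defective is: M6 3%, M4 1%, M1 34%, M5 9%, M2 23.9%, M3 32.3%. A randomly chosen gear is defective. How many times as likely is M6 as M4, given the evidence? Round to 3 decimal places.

4.200

Prior × likelihood for each hypothesis:
  M6: 0.21 × 0.03 = 0.0063
  M4: 0.15 × 0.01 = 0.0015
  M1: 0.18 × 0.34 = 0.0612
  M5: 0.12 × 0.09 = 0.0108
  M2: 0.16 × 0.239 = 0.03824
  M3: 0.18 × 0.323 = 0.05814
Normalizing constant = 0.17618.
The ratio is 0.0063 / 0.0015 (the normalizer cancels) = 4.200.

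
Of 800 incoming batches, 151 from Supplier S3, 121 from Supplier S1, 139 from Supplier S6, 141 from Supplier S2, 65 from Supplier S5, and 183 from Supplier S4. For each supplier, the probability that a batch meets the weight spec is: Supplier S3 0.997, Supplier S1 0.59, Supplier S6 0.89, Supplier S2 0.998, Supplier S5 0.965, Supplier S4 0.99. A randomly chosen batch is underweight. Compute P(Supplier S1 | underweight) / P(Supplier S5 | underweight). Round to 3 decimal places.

21.807

Taking complements, P(underweight | each) = Supplier S3 0.003, Supplier S1 0.41, Supplier S6 0.11, Supplier S2 0.002, Supplier S5 0.035, Supplier S4 0.01.
Unnormalized posteriors (prior × likelihood):
  Supplier S3: 0.18875 × 0.003 = 0.00056625
  Supplier S1: 0.15125 × 0.41 = 0.0620125
  Supplier S6: 0.17375 × 0.11 = 0.0191125
  Supplier S2: 0.17625 × 0.002 = 0.0003525
  Supplier S5: 0.08125 × 0.035 = 0.00284375
  Supplier S4: 0.22875 × 0.01 = 0.0022875
Sum = 0.087175.
The ratio is 0.0620125 / 0.00284375 (the normalizer cancels) = 21.807.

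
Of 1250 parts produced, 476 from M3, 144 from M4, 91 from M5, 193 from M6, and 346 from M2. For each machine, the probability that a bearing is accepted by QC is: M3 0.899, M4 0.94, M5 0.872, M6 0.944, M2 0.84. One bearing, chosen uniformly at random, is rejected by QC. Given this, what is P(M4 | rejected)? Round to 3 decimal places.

0.064

Taking complements, P(rejected | each) = M3 0.101, M4 0.06, M5 0.128, M6 0.056, M2 0.16.
By Bayes' rule, posterior ∝ prior × likelihood:
  M3: 0.3808 × 0.101 = 0.0384608
  M4: 0.1152 × 0.06 = 0.006912
  M5: 0.0728 × 0.128 = 0.0093184
  M6: 0.1544 × 0.056 = 0.0086464
  M2: 0.2768 × 0.16 = 0.044288
Total = 0.1076256.
P(M4 | evidence) = 0.006912 / 0.1076256 ≈ 0.064.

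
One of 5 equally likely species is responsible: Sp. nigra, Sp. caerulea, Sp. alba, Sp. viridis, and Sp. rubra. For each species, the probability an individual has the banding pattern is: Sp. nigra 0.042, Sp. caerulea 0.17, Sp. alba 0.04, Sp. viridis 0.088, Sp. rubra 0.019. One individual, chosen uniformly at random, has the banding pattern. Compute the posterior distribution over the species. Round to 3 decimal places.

With a uniform prior (1/5 each), posterior ∝ likelihood:
  Sp. nigra: 0.042
  Sp. caerulea: 0.17
  Sp. alba: 0.04
  Sp. viridis: 0.088
  Sp. rubra: 0.019
Total = 0.359.
P(Sp. nigra | banded) = 0.042/0.359 ≈ 0.117
P(Sp. caerulea | banded) = 0.17/0.359 ≈ 0.474
P(Sp. alba | banded) = 0.04/0.359 ≈ 0.111
P(Sp. viridis | banded) = 0.088/0.359 ≈ 0.245
P(Sp. rubra | banded) = 0.019/0.359 ≈ 0.053

Sp. nigra 0.117, Sp. caerulea 0.474, Sp. alba 0.111, Sp. viridis 0.245, Sp. rubra 0.053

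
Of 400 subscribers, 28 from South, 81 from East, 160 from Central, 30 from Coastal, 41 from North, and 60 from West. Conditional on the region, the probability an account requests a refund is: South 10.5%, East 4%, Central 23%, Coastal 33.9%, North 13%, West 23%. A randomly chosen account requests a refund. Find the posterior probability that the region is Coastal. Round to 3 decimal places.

0.141

Prior × likelihood for each hypothesis:
  South: 0.07 × 0.105 = 0.00735
  East: 0.2025 × 0.04 = 0.0081
  Central: 0.4 × 0.23 = 0.092
  Coastal: 0.075 × 0.339 = 0.025425
  North: 0.1025 × 0.13 = 0.013325
  West: 0.15 × 0.23 = 0.0345
Normalizing constant = 0.1807.
P(Coastal | evidence) = 0.025425 / 0.1807 ≈ 0.141.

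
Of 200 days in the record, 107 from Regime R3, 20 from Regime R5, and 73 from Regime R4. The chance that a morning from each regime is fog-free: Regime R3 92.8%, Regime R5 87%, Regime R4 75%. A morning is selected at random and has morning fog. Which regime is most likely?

Taking complements, P(fog | each) = Regime R3 0.072, Regime R5 0.13, Regime R4 0.25.
Compute prior × likelihood for every hypothesis:
  Regime R3: 0.535 × 0.072 = 0.03852
  Regime R5: 0.1 × 0.13 = 0.013
  Regime R4: 0.365 × 0.25 = 0.09125
Sum = 0.14277.
Largest term belongs to Regime R4, so Regime R4 is most probable.

Regime R4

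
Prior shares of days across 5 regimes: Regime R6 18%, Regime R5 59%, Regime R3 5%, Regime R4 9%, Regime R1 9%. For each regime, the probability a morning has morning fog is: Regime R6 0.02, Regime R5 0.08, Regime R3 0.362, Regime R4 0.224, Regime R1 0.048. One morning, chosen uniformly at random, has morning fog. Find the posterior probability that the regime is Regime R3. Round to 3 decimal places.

Prior × likelihood for each hypothesis:
  Regime R6: 0.18 × 0.02 = 0.0036
  Regime R5: 0.59 × 0.08 = 0.0472
  Regime R3: 0.05 × 0.362 = 0.0181
  Regime R4: 0.09 × 0.224 = 0.02016
  Regime R1: 0.09 × 0.048 = 0.00432
Total = 0.09338.
P(Regime R3 | evidence) = 0.0181 / 0.09338 ≈ 0.194.

0.194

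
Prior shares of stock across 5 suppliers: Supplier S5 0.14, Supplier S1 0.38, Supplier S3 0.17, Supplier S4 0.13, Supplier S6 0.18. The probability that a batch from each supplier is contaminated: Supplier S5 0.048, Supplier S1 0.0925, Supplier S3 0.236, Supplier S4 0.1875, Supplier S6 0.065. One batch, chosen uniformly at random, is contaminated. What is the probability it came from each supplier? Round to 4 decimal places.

Unnormalized posteriors (prior × likelihood):
  Supplier S5: 0.14 × 0.048 = 0.00672
  Supplier S1: 0.38 × 0.0925 = 0.03515
  Supplier S3: 0.17 × 0.236 = 0.04012
  Supplier S4: 0.13 × 0.1875 = 0.024375
  Supplier S6: 0.18 × 0.065 = 0.0117
Sum = 0.118065.
P(Supplier S5 | contaminated) = 0.00672/0.118065 ≈ 0.0569
P(Supplier S1 | contaminated) = 0.03515/0.118065 ≈ 0.2977
P(Supplier S3 | contaminated) = 0.04012/0.118065 ≈ 0.3398
P(Supplier S4 | contaminated) = 0.024375/0.118065 ≈ 0.2065
P(Supplier S6 | contaminated) = 0.0117/0.118065 ≈ 0.0991

Supplier S5 0.0569, Supplier S1 0.2977, Supplier S3 0.3398, Supplier S4 0.2065, Supplier S6 0.0991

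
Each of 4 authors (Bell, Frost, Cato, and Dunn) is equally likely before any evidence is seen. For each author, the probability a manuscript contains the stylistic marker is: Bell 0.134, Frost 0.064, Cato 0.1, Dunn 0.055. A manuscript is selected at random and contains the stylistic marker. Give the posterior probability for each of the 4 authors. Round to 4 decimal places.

Bell 0.3796, Frost 0.1813, Cato 0.2833, Dunn 0.1558

Since the prior is uniform, the posterior is proportional to the likelihood:
  Bell: 0.134
  Frost: 0.064
  Cato: 0.1
  Dunn: 0.055
Total = 0.353.
P(Bell | marker) = 0.134/0.353 ≈ 0.3796
P(Frost | marker) = 0.064/0.353 ≈ 0.1813
P(Cato | marker) = 0.1/0.353 ≈ 0.2833
P(Dunn | marker) = 0.055/0.353 ≈ 0.1558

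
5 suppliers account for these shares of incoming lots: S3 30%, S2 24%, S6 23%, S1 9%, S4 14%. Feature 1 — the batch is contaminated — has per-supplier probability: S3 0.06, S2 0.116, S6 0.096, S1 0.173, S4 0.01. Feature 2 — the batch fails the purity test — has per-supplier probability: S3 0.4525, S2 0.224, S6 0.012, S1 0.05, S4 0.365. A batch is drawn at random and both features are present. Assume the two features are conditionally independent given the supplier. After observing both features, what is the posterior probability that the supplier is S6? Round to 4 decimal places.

0.0166

Compute prior × likelihood for every hypothesis:
  S3: 0.3 × 0.06 × 0.4525 = 0.008145
  S2: 0.24 × 0.116 × 0.224 = 0.00623616
  S6: 0.23 × 0.096 × 0.012 = 0.00026496
  S1: 0.09 × 0.173 × 0.05 = 0.0007785
  S4: 0.14 × 0.01 × 0.365 = 0.000511
Sum = 0.01593562.
P(S6 | evidence) = 0.00026496 / 0.01593562 ≈ 0.0166.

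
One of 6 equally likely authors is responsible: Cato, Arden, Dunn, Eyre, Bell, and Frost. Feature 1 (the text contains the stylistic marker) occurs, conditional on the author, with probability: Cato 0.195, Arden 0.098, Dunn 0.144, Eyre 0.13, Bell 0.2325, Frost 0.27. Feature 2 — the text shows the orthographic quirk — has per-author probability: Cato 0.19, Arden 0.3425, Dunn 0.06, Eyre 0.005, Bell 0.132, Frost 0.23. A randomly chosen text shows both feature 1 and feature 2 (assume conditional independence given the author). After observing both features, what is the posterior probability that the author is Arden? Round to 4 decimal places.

0.1944

With a uniform prior (1/6 each), posterior ∝ likelihood:
  Cato: 0.195 × 0.19 = 0.03705
  Arden: 0.098 × 0.3425 = 0.033565
  Dunn: 0.144 × 0.06 = 0.00864
  Eyre: 0.13 × 0.005 = 0.00065
  Bell: 0.2325 × 0.132 = 0.03069
  Frost: 0.27 × 0.23 = 0.0621
Normalizing constant = 0.172695.
P(Arden | evidence) = 0.033565 / 0.172695 ≈ 0.1944.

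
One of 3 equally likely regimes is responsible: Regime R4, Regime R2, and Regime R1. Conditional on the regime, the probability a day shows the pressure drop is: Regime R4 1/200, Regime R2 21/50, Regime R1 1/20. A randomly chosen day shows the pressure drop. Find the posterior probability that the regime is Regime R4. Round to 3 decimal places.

Since the prior is uniform, the posterior is proportional to the likelihood:
  Regime R4: 0.005
  Regime R2: 0.42
  Regime R1: 0.05
Normalizing constant = 0.475.
P(Regime R4 | evidence) = 0.005 / 0.475 ≈ 0.011.

0.011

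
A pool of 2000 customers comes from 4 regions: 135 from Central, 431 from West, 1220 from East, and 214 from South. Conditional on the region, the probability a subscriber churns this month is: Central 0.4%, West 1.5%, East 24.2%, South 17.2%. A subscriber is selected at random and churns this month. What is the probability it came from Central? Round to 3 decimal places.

0.002

Compute prior × likelihood for every hypothesis:
  Central: 0.0675 × 0.004 = 0.00027
  West: 0.2155 × 0.015 = 0.0032325
  East: 0.61 × 0.242 = 0.14762
  South: 0.107 × 0.172 = 0.018404
Total = 0.1695265.
P(Central | evidence) = 0.00027 / 0.1695265 ≈ 0.002.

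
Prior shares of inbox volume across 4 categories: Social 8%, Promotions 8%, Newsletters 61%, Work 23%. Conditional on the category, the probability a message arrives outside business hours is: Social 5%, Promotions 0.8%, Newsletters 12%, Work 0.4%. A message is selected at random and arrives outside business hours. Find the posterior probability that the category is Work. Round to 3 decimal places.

0.012

Unnormalized posteriors (prior × likelihood):
  Social: 0.08 × 0.05 = 0.004
  Promotions: 0.08 × 0.008 = 0.00064
  Newsletters: 0.61 × 0.12 = 0.0732
  Work: 0.23 × 0.004 = 0.00092
Sum = 0.07876.
P(Work | evidence) = 0.00092 / 0.07876 ≈ 0.012.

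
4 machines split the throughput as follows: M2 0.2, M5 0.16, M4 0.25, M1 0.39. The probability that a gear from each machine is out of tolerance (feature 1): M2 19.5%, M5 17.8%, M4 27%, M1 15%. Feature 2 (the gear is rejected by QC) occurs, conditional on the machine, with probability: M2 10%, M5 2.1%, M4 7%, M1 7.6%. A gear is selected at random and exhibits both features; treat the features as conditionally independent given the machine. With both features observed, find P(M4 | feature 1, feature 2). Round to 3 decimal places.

Compute prior × likelihood for every hypothesis:
  M2: 0.2 × 0.195 × 0.1 = 0.0039
  M5: 0.16 × 0.178 × 0.021 = 0.00059808
  M4: 0.25 × 0.27 × 0.07 = 0.004725
  M1: 0.39 × 0.15 × 0.076 = 0.004446
Total = 0.01366908.
P(M4 | evidence) = 0.004725 / 0.01366908 ≈ 0.346.

0.346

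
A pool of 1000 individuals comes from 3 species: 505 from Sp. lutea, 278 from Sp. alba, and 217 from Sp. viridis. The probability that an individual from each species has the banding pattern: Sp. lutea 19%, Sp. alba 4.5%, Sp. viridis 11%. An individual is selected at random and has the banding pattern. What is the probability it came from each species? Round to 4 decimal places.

Sp. lutea 0.7251, Sp. alba 0.0945, Sp. viridis 0.1804

By Bayes' rule, posterior ∝ prior × likelihood:
  Sp. lutea: 0.505 × 0.19 = 0.09595
  Sp. alba: 0.278 × 0.045 = 0.01251
  Sp. viridis: 0.217 × 0.11 = 0.02387
Normalizing constant = 0.13233.
P(Sp. lutea | banded) = 0.09595/0.13233 ≈ 0.7251
P(Sp. alba | banded) = 0.01251/0.13233 ≈ 0.0945
P(Sp. viridis | banded) = 0.02387/0.13233 ≈ 0.1804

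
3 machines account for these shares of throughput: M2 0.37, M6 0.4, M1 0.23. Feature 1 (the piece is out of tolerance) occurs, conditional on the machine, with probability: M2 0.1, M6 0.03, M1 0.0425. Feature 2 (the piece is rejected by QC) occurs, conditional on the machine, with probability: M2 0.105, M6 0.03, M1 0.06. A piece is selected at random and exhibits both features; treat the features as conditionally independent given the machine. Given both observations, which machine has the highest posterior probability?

M2

By Bayes' rule, posterior ∝ prior × likelihood:
  M2: 0.37 × 0.1 × 0.105 = 0.003885
  M6: 0.4 × 0.03 × 0.03 = 0.00036
  M1: 0.23 × 0.0425 × 0.06 = 0.0005865
Normalizing constant = 0.0048315.
Largest term belongs to M2, so M2 is most probable.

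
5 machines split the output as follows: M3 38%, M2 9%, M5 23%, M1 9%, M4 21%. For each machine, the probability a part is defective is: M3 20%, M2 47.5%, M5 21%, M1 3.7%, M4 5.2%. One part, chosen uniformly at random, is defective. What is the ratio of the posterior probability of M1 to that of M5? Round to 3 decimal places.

0.069

Prior × likelihood for each hypothesis:
  M3: 0.38 × 0.2 = 0.076
  M2: 0.09 × 0.475 = 0.04275
  M5: 0.23 × 0.21 = 0.0483
  M1: 0.09 × 0.037 = 0.00333
  M4: 0.21 × 0.052 = 0.01092
Total = 0.1813.
The ratio is 0.00333 / 0.0483 (the normalizer cancels) = 0.069.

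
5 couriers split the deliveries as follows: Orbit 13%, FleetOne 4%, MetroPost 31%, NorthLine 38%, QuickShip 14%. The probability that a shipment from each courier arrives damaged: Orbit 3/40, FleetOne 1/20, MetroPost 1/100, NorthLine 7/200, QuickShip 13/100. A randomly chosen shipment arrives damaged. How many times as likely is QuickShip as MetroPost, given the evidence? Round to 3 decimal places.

Compute prior × likelihood for every hypothesis:
  Orbit: 0.13 × 0.075 = 0.00975
  FleetOne: 0.04 × 0.05 = 0.002
  MetroPost: 0.31 × 0.01 = 0.0031
  NorthLine: 0.38 × 0.035 = 0.0133
  QuickShip: 0.14 × 0.13 = 0.0182
Normalizing constant = 0.04635.
The ratio is 0.0182 / 0.0031 (the normalizer cancels) = 5.871.

5.871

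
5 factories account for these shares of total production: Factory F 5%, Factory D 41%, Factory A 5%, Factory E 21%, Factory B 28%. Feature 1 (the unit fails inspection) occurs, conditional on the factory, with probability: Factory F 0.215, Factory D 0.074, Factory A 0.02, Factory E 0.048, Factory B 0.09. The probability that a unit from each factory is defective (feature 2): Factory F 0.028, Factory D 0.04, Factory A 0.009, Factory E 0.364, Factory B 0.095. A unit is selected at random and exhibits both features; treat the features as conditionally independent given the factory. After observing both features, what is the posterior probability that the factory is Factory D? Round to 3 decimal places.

Prior × likelihood for each hypothesis:
  Factory F: 0.05 × 0.215 × 0.028 = 0.000301
  Factory D: 0.41 × 0.074 × 0.04 = 0.0012136
  Factory A: 0.05 × 0.02 × 0.009 = 0.000009
  Factory E: 0.21 × 0.048 × 0.364 = 0.00366912
  Factory B: 0.28 × 0.09 × 0.095 = 0.002394
Total = 0.00758672.
P(Factory D | evidence) = 0.0012136 / 0.00758672 ≈ 0.160.

0.160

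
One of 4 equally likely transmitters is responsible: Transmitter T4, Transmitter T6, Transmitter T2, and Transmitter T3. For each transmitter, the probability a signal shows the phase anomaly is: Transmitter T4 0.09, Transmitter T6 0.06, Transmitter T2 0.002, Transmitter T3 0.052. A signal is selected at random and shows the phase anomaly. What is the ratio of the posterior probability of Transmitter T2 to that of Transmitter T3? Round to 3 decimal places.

0.038

With a uniform prior (1/4 each), posterior ∝ likelihood:
  Transmitter T4: 0.09
  Transmitter T6: 0.06
  Transmitter T2: 0.002
  Transmitter T3: 0.052
Sum = 0.204.
The ratio is 0.002 / 0.052 (the normalizer cancels) = 0.038.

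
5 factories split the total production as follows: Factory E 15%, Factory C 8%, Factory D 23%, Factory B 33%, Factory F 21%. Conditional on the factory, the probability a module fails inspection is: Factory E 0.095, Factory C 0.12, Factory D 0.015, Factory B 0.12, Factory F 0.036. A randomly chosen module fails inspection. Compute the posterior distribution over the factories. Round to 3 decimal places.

Factory E 0.191, Factory C 0.129, Factory D 0.046, Factory B 0.532, Factory F 0.102

Compute prior × likelihood for every hypothesis:
  Factory E: 0.15 × 0.095 = 0.01425
  Factory C: 0.08 × 0.12 = 0.0096
  Factory D: 0.23 × 0.015 = 0.00345
  Factory B: 0.33 × 0.12 = 0.0396
  Factory F: 0.21 × 0.036 = 0.00756
Normalizing constant = 0.07446.
P(Factory E | nonconforming) = 0.01425/0.07446 ≈ 0.191
P(Factory C | nonconforming) = 0.0096/0.07446 ≈ 0.129
P(Factory D | nonconforming) = 0.00345/0.07446 ≈ 0.046
P(Factory B | nonconforming) = 0.0396/0.07446 ≈ 0.532
P(Factory F | nonconforming) = 0.00756/0.07446 ≈ 0.102
(Check: 0.191+0.129+0.046+0.532+0.102 = 1.000.)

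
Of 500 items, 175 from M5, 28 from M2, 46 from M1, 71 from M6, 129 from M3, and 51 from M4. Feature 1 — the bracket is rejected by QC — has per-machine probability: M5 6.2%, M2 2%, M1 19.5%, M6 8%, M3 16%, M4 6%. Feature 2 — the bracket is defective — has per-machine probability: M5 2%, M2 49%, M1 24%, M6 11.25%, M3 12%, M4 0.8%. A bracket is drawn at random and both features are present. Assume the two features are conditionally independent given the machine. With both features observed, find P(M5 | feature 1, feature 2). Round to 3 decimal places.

0.038

Compute prior × likelihood for every hypothesis:
  M5: 0.35 × 0.062 × 0.02 = 0.000434
  M2: 0.056 × 0.02 × 0.49 = 0.0005488
  M1: 0.092 × 0.195 × 0.24 = 0.0043056
  M6: 0.142 × 0.08 × 0.1125 = 0.001278
  M3: 0.258 × 0.16 × 0.12 = 0.0049536
  M4: 0.102 × 0.06 × 0.008 = 0.00004896
Normalizing constant = 0.01156896.
P(M5 | evidence) = 0.000434 / 0.01156896 ≈ 0.038.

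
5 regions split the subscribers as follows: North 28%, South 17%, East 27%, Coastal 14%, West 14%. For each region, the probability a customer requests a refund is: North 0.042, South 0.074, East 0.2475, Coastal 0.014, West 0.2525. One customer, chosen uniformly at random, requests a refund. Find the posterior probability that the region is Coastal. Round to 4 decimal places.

0.0153

Prior × likelihood for each hypothesis:
  North: 0.28 × 0.042 = 0.01176
  South: 0.17 × 0.074 = 0.01258
  East: 0.27 × 0.2475 = 0.066825
  Coastal: 0.14 × 0.014 = 0.00196
  West: 0.14 × 0.2525 = 0.03535
Normalizing constant = 0.128475.
P(Coastal | evidence) = 0.00196 / 0.128475 ≈ 0.0153.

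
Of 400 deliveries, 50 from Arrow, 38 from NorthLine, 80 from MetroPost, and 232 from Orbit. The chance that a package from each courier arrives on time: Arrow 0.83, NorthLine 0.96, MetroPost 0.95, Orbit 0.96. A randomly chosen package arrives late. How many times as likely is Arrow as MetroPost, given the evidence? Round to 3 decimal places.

Taking complements, P(late | each) = Arrow 0.17, NorthLine 0.04, MetroPost 0.05, Orbit 0.04.
Unnormalized posteriors (prior × likelihood):
  Arrow: 0.125 × 0.17 = 0.02125
  NorthLine: 0.095 × 0.04 = 0.0038
  MetroPost: 0.2 × 0.05 = 0.01
  Orbit: 0.58 × 0.04 = 0.0232
Normalizing constant = 0.05825.
The ratio is 0.02125 / 0.01 (the normalizer cancels) = 2.125.

2.125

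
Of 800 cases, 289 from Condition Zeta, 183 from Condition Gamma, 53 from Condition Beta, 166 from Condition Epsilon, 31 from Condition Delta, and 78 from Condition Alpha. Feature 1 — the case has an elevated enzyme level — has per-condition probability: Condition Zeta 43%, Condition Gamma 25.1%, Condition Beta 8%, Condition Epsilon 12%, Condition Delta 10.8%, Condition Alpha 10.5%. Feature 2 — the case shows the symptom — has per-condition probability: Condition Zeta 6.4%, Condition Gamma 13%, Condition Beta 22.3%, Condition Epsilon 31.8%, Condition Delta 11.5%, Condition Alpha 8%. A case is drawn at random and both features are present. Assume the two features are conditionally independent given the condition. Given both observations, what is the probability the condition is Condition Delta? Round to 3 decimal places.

Prior × likelihood for each hypothesis:
  Condition Zeta: 0.36125 × 0.43 × 0.064 = 0.0099416
  Condition Gamma: 0.22875 × 0.251 × 0.13 = 0.0074641125
  Condition Beta: 0.06625 × 0.08 × 0.223 = 0.0011819
  Condition Epsilon: 0.2075 × 0.12 × 0.318 = 0.0079182
  Condition Delta: 0.03875 × 0.108 × 0.115 = 0.000481275
  Condition Alpha: 0.0975 × 0.105 × 0.08 = 0.000819
Normalizing constant = 0.0278060875.
P(Condition Delta | evidence) = 0.000481275 / 0.0278060875 ≈ 0.017.

0.017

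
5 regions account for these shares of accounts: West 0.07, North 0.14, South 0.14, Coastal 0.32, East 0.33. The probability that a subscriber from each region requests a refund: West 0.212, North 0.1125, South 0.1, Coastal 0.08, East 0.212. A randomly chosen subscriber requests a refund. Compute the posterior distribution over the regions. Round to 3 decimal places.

Compute prior × likelihood for every hypothesis:
  West: 0.07 × 0.212 = 0.01484
  North: 0.14 × 0.1125 = 0.01575
  South: 0.14 × 0.1 = 0.014
  Coastal: 0.32 × 0.08 = 0.0256
  East: 0.33 × 0.212 = 0.06996
Total = 0.14015.
P(West | refund) = 0.01484/0.14015 ≈ 0.106
P(North | refund) = 0.01575/0.14015 ≈ 0.112
P(South | refund) = 0.014/0.14015 ≈ 0.100
P(Coastal | refund) = 0.0256/0.14015 ≈ 0.183
P(East | refund) = 0.06996/0.14015 ≈ 0.499

West 0.106, North 0.112, South 0.100, Coastal 0.183, East 0.499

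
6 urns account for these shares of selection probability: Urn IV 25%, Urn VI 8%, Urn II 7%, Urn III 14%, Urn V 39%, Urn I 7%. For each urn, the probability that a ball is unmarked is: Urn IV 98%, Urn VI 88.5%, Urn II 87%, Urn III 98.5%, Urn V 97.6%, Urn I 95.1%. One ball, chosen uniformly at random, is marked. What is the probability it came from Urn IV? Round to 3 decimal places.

Taking complements, P(marked | each) = Urn IV 0.02, Urn VI 0.115, Urn II 0.13, Urn III 0.015, Urn V 0.024, Urn I 0.049.
Unnormalized posteriors (prior × likelihood):
  Urn IV: 0.25 × 0.02 = 0.005
  Urn VI: 0.08 × 0.115 = 0.0092
  Urn II: 0.07 × 0.13 = 0.0091
  Urn III: 0.14 × 0.015 = 0.0021
  Urn V: 0.39 × 0.024 = 0.00936
  Urn I: 0.07 × 0.049 = 0.00343
Sum = 0.03819.
P(Urn IV | evidence) = 0.005 / 0.03819 ≈ 0.131.

0.131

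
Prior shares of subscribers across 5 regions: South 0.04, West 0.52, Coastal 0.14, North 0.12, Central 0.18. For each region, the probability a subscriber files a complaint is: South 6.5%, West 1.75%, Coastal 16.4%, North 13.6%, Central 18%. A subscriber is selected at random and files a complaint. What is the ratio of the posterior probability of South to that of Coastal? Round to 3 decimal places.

0.113

Compute prior × likelihood for every hypothesis:
  South: 0.04 × 0.065 = 0.0026
  West: 0.52 × 0.0175 = 0.0091
  Coastal: 0.14 × 0.164 = 0.02296
  North: 0.12 × 0.136 = 0.01632
  Central: 0.18 × 0.18 = 0.0324
Total = 0.08338.
The ratio is 0.0026 / 0.02296 (the normalizer cancels) = 0.113.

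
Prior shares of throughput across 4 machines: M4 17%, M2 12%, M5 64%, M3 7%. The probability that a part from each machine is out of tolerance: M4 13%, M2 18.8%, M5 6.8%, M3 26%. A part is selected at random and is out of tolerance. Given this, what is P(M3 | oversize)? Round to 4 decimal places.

Unnormalized posteriors (prior × likelihood):
  M4: 0.17 × 0.13 = 0.0221
  M2: 0.12 × 0.188 = 0.02256
  M5: 0.64 × 0.068 = 0.04352
  M3: 0.07 × 0.26 = 0.0182
Normalizing constant = 0.10638.
P(M3 | evidence) = 0.0182 / 0.10638 ≈ 0.1711.

0.1711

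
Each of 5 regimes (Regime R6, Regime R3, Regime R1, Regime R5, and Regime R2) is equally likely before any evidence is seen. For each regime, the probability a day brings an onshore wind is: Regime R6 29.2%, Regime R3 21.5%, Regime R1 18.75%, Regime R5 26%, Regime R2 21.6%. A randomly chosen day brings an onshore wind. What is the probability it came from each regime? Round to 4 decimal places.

Regime R6 0.2495, Regime R3 0.1837, Regime R1 0.1602, Regime R5 0.2221, Regime R2 0.1845

Since the prior is uniform, the posterior is proportional to the likelihood:
  Regime R6: 0.292
  Regime R3: 0.215
  Regime R1: 0.1875
  Regime R5: 0.26
  Regime R2: 0.216
Sum = 1.1705.
P(Regime R6 | onshore) = 0.292/1.1705 ≈ 0.2495
P(Regime R3 | onshore) = 0.215/1.1705 ≈ 0.1837
P(Regime R1 | onshore) = 0.1875/1.1705 ≈ 0.1602
P(Regime R5 | onshore) = 0.26/1.1705 ≈ 0.2221
P(Regime R2 | onshore) = 0.216/1.1705 ≈ 0.1845
(Check: 0.2495+0.1837+0.1602+0.2221+0.1845 = 1.0000.)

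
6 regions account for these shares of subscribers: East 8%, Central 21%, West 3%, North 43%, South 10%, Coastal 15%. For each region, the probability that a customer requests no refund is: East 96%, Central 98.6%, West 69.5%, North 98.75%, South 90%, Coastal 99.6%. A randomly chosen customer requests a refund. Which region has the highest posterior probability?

Taking complements, P(refund | each) = East 0.04, Central 0.014, West 0.305, North 0.0125, South 0.1, Coastal 0.004.
Compute prior × likelihood for every hypothesis:
  East: 0.08 × 0.04 = 0.0032
  Central: 0.21 × 0.014 = 0.00294
  West: 0.03 × 0.305 = 0.00915
  North: 0.43 × 0.0125 = 0.005375
  South: 0.1 × 0.1 = 0.01
  Coastal: 0.15 × 0.004 = 0.0006
Normalizing constant = 0.031265.
Largest term belongs to South, so South is most probable.

South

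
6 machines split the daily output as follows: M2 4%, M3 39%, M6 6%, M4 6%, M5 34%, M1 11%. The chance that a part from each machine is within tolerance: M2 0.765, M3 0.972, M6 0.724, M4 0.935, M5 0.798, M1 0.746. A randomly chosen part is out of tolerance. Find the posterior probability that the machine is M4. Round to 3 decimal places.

Taking complements, P(oversize | each) = M2 0.235, M3 0.028, M6 0.276, M4 0.065, M5 0.202, M1 0.254.
Compute prior × likelihood for every hypothesis:
  M2: 0.04 × 0.235 = 0.0094
  M3: 0.39 × 0.028 = 0.01092
  M6: 0.06 × 0.276 = 0.01656
  M4: 0.06 × 0.065 = 0.0039
  M5: 0.34 × 0.202 = 0.06868
  M1: 0.11 × 0.254 = 0.02794
Sum = 0.1374.
P(M4 | evidence) = 0.0039 / 0.1374 ≈ 0.028.

0.028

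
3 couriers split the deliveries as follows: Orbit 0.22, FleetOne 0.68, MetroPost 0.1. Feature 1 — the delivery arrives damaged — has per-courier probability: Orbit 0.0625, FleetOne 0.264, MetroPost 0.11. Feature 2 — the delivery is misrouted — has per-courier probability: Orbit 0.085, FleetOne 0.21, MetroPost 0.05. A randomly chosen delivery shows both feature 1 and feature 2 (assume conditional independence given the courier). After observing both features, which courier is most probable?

Compute prior × likelihood for every hypothesis:
  Orbit: 0.22 × 0.0625 × 0.085 = 0.00116875
  FleetOne: 0.68 × 0.264 × 0.21 = 0.0376992
  MetroPost: 0.1 × 0.11 × 0.05 = 0.00055
Normalizing constant = 0.03941795.
Largest term belongs to FleetOne, so FleetOne is most probable.

FleetOne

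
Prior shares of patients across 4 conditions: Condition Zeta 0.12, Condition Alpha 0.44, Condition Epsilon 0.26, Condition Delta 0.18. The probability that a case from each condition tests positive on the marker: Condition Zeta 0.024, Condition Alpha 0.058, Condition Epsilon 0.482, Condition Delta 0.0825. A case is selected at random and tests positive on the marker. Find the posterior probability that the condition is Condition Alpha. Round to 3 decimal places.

Unnormalized posteriors (prior × likelihood):
  Condition Zeta: 0.12 × 0.024 = 0.00288
  Condition Alpha: 0.44 × 0.058 = 0.02552
  Condition Epsilon: 0.26 × 0.482 = 0.12532
  Condition Delta: 0.18 × 0.0825 = 0.01485
Total = 0.16857.
P(Condition Alpha | evidence) = 0.02552 / 0.16857 ≈ 0.151.

0.151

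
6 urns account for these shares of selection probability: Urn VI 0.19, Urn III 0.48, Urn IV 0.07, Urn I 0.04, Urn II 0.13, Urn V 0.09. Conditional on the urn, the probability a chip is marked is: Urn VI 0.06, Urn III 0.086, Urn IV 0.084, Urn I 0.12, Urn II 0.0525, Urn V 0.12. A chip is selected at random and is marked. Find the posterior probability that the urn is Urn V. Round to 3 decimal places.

0.133

By Bayes' rule, posterior ∝ prior × likelihood:
  Urn VI: 0.19 × 0.06 = 0.0114
  Urn III: 0.48 × 0.086 = 0.04128
  Urn IV: 0.07 × 0.084 = 0.00588
  Urn I: 0.04 × 0.12 = 0.0048
  Urn II: 0.13 × 0.0525 = 0.006825
  Urn V: 0.09 × 0.12 = 0.0108
Sum = 0.080985.
P(Urn V | evidence) = 0.0108 / 0.080985 ≈ 0.133.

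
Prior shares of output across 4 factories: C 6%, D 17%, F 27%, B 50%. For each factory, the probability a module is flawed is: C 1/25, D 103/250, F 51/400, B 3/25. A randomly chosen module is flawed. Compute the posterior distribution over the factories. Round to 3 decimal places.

C 0.014, D 0.420, F 0.206, B 0.360

Unnormalized posteriors (prior × likelihood):
  C: 0.06 × 0.04 = 0.0024
  D: 0.17 × 0.412 = 0.07004
  F: 0.27 × 0.1275 = 0.034425
  B: 0.5 × 0.12 = 0.06
Total = 0.166865.
P(C | flawed) = 0.0024/0.166865 ≈ 0.014
P(D | flawed) = 0.07004/0.166865 ≈ 0.420
P(F | flawed) = 0.034425/0.166865 ≈ 0.206
P(B | flawed) = 0.06/0.166865 ≈ 0.360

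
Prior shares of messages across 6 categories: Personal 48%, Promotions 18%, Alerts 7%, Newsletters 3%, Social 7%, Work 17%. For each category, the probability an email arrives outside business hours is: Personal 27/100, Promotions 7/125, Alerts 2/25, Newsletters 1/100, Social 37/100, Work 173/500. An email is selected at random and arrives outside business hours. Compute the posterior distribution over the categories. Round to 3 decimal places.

Personal 0.563, Promotions 0.044, Alerts 0.024, Newsletters 0.001, Social 0.112, Work 0.255

Prior × likelihood for each hypothesis:
  Personal: 0.48 × 0.27 = 0.1296
  Promotions: 0.18 × 0.056 = 0.01008
  Alerts: 0.07 × 0.08 = 0.0056
  Newsletters: 0.03 × 0.01 = 0.0003
  Social: 0.07 × 0.37 = 0.0259
  Work: 0.17 × 0.346 = 0.05882
Normalizing constant = 0.2303.
P(Personal | off-hours) = 0.1296/0.2303 ≈ 0.563
P(Promotions | off-hours) = 0.01008/0.2303 ≈ 0.044
P(Alerts | off-hours) = 0.0056/0.2303 ≈ 0.024
P(Newsletters | off-hours) = 0.0003/0.2303 ≈ 0.001
P(Social | off-hours) = 0.0259/0.2303 ≈ 0.112
P(Work | off-hours) = 0.05882/0.2303 ≈ 0.255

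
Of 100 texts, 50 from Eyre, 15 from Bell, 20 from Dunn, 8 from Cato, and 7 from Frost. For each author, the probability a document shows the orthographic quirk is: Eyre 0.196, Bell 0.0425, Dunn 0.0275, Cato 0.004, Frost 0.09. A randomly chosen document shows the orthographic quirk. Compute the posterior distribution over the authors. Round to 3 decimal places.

By Bayes' rule, posterior ∝ prior × likelihood:
  Eyre: 0.5 × 0.196 = 0.098
  Bell: 0.15 × 0.0425 = 0.006375
  Dunn: 0.2 × 0.0275 = 0.0055
  Cato: 0.08 × 0.004 = 0.00032
  Frost: 0.07 × 0.09 = 0.0063
Total = 0.116495.
P(Eyre | quirk) = 0.098/0.116495 ≈ 0.841
P(Bell | quirk) = 0.006375/0.116495 ≈ 0.055
P(Dunn | quirk) = 0.0055/0.116495 ≈ 0.047
P(Cato | quirk) = 0.00032/0.116495 ≈ 0.003
P(Frost | quirk) = 0.0063/0.116495 ≈ 0.054

Eyre 0.841, Bell 0.055, Dunn 0.047, Cato 0.003, Frost 0.054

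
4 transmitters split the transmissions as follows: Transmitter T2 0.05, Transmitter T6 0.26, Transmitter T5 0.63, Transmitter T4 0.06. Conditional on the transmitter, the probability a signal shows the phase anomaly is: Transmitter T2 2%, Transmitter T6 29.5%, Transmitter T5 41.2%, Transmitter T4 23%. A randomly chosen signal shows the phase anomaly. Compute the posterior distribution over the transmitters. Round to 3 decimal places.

Compute prior × likelihood for every hypothesis:
  Transmitter T2: 0.05 × 0.02 = 0.001
  Transmitter T6: 0.26 × 0.295 = 0.0767
  Transmitter T5: 0.63 × 0.412 = 0.25956
  Transmitter T4: 0.06 × 0.23 = 0.0138
Total = 0.35106.
P(Transmitter T2 | anomaly) = 0.001/0.35106 ≈ 0.003
P(Transmitter T6 | anomaly) = 0.0767/0.35106 ≈ 0.218
P(Transmitter T5 | anomaly) = 0.25956/0.35106 ≈ 0.739
P(Transmitter T4 | anomaly) = 0.0138/0.35106 ≈ 0.039
(Check: 0.003+0.218+0.739+0.039 = 0.999.)

Transmitter T2 0.003, Transmitter T6 0.218, Transmitter T5 0.739, Transmitter T4 0.039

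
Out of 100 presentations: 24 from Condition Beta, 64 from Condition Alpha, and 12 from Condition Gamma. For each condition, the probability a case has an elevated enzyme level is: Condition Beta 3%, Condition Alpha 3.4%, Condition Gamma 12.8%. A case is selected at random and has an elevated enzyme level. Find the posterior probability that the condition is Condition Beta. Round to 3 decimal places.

By Bayes' rule, posterior ∝ prior × likelihood:
  Condition Beta: 0.24 × 0.03 = 0.0072
  Condition Alpha: 0.64 × 0.034 = 0.02176
  Condition Gamma: 0.12 × 0.128 = 0.01536
Total = 0.04432.
P(Condition Beta | evidence) = 0.0072 / 0.04432 ≈ 0.162.

0.162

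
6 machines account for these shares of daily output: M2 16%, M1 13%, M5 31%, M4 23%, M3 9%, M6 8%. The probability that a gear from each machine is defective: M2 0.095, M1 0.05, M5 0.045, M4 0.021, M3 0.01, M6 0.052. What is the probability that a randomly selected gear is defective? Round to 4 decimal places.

Prior × likelihood for each hypothesis:
  M2: 0.16 × 0.095 = 0.0152
  M1: 0.13 × 0.05 = 0.0065
  M5: 0.31 × 0.045 = 0.01395
  M4: 0.23 × 0.021 = 0.00483
  M3: 0.09 × 0.01 = 0.0009
  M6: 0.08 × 0.052 = 0.00416
P(defective) = 0.0152 + 0.0065 + 0.01395 + 0.00483 + 0.0009 + 0.00416 = 0.04554 → 0.0455.

0.0455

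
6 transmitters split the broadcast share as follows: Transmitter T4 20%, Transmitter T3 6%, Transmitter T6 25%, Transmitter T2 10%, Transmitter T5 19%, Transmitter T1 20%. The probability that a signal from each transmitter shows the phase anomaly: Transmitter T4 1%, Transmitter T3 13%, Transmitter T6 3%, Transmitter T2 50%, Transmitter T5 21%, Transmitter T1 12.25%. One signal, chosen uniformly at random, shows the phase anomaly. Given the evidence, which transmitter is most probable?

Transmitter T2

Prior × likelihood for each hypothesis:
  Transmitter T4: 0.2 × 0.01 = 0.002
  Transmitter T3: 0.06 × 0.13 = 0.0078
  Transmitter T6: 0.25 × 0.03 = 0.0075
  Transmitter T2: 0.1 × 0.5 = 0.05
  Transmitter T5: 0.19 × 0.21 = 0.0399
  Transmitter T1: 0.2 × 0.1225 = 0.0245
Normalizing constant = 0.1317.
Largest term belongs to Transmitter T2, so Transmitter T2 is most probable.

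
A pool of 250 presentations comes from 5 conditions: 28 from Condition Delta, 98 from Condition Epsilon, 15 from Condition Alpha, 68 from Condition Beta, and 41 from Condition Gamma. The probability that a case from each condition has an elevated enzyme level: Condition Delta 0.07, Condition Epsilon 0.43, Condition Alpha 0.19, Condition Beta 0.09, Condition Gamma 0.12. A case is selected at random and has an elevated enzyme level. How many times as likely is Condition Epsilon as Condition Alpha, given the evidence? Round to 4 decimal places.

14.7860

Unnormalized posteriors (prior × likelihood):
  Condition Delta: 0.112 × 0.07 = 0.00784
  Condition Epsilon: 0.392 × 0.43 = 0.16856
  Condition Alpha: 0.06 × 0.19 = 0.0114
  Condition Beta: 0.272 × 0.09 = 0.02448
  Condition Gamma: 0.164 × 0.12 = 0.01968
Normalizing constant = 0.23196.
The ratio is 0.16856 / 0.0114 (the normalizer cancels) = 14.7860.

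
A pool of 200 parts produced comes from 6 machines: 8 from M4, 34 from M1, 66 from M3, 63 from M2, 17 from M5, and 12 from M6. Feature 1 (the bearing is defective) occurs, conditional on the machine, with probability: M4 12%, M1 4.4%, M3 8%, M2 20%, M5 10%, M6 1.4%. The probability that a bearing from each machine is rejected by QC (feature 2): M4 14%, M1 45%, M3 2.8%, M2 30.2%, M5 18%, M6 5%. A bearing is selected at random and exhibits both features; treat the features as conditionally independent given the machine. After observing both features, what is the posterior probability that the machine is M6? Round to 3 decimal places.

By Bayes' rule, posterior ∝ prior × likelihood:
  M4: 0.04 × 0.12 × 0.14 = 0.000672
  M1: 0.17 × 0.044 × 0.45 = 0.003366
  M3: 0.33 × 0.08 × 0.028 = 0.0007392
  M2: 0.315 × 0.2 × 0.302 = 0.019026
  M5: 0.085 × 0.1 × 0.18 = 0.00153
  M6: 0.06 × 0.014 × 0.05 = 0.000042
Total = 0.0253752.
P(M6 | evidence) = 0.000042 / 0.0253752 ≈ 0.002.

0.002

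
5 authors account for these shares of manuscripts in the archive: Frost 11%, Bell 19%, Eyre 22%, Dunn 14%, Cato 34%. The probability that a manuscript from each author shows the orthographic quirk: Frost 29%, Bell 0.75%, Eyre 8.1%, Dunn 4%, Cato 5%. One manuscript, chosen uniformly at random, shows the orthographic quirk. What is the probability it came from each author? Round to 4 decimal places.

Frost 0.4326, Bell 0.0193, Eyre 0.2416, Dunn 0.0759, Cato 0.2305

Compute prior × likelihood for every hypothesis:
  Frost: 0.11 × 0.29 = 0.0319
  Bell: 0.19 × 0.0075 = 0.001425
  Eyre: 0.22 × 0.081 = 0.01782
  Dunn: 0.14 × 0.04 = 0.0056
  Cato: 0.34 × 0.05 = 0.017
Sum = 0.073745.
P(Frost | quirk) = 0.0319/0.073745 ≈ 0.4326
P(Bell | quirk) = 0.001425/0.073745 ≈ 0.0193
P(Eyre | quirk) = 0.01782/0.073745 ≈ 0.2416
P(Dunn | quirk) = 0.0056/0.073745 ≈ 0.0759
P(Cato | quirk) = 0.017/0.073745 ≈ 0.2305
(Check: 0.4326+0.0193+0.2416+0.0759+0.2305 = 0.9999.)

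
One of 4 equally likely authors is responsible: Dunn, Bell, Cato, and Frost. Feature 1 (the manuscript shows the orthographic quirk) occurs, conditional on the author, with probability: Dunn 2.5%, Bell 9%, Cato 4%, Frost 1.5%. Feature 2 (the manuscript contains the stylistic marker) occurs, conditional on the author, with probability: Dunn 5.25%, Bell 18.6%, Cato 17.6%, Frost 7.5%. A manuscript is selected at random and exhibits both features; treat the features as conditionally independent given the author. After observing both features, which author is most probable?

Since the prior is uniform, the posterior is proportional to the likelihood:
  Dunn: 0.025 × 0.0525 = 0.0013125
  Bell: 0.09 × 0.186 = 0.01674
  Cato: 0.04 × 0.176 = 0.00704
  Frost: 0.015 × 0.075 = 0.001125
Total = 0.0262175.
Largest term belongs to Bell, so Bell is most probable.

Bell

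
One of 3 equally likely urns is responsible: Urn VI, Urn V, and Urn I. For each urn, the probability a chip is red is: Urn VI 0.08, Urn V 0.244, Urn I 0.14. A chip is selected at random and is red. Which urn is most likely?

Urn V

Since the prior is uniform, the posterior is proportional to the likelihood:
  Urn VI: 0.08
  Urn V: 0.244
  Urn I: 0.14
Total = 0.464.
Largest term belongs to Urn V, so Urn V is most probable.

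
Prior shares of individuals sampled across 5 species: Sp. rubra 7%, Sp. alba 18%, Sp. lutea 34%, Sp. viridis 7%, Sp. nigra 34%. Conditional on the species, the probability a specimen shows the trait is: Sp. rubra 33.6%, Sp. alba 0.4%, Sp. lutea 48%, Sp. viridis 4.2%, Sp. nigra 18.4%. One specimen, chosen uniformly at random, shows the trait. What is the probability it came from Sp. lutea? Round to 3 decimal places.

By Bayes' rule, posterior ∝ prior × likelihood:
  Sp. rubra: 0.07 × 0.336 = 0.02352
  Sp. alba: 0.18 × 0.004 = 0.00072
  Sp. lutea: 0.34 × 0.48 = 0.1632
  Sp. viridis: 0.07 × 0.042 = 0.00294
  Sp. nigra: 0.34 × 0.184 = 0.06256
Sum = 0.25294.
P(Sp. lutea | evidence) = 0.1632 / 0.25294 ≈ 0.645.

0.645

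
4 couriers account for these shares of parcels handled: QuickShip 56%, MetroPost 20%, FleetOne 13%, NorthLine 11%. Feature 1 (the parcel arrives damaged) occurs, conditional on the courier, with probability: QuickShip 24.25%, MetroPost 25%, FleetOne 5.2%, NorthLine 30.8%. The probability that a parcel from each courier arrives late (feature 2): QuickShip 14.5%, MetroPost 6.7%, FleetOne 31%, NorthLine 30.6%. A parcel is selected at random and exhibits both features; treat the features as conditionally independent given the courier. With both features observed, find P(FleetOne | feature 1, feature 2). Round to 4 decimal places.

Prior × likelihood for each hypothesis:
  QuickShip: 0.56 × 0.2425 × 0.145 = 0.019691
  MetroPost: 0.2 × 0.25 × 0.067 = 0.00335
  FleetOne: 0.13 × 0.052 × 0.31 = 0.0020956
  NorthLine: 0.11 × 0.308 × 0.306 = 0.01036728
Normalizing constant = 0.03550388.
P(FleetOne | evidence) = 0.0020956 / 0.03550388 ≈ 0.0590.

0.0590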